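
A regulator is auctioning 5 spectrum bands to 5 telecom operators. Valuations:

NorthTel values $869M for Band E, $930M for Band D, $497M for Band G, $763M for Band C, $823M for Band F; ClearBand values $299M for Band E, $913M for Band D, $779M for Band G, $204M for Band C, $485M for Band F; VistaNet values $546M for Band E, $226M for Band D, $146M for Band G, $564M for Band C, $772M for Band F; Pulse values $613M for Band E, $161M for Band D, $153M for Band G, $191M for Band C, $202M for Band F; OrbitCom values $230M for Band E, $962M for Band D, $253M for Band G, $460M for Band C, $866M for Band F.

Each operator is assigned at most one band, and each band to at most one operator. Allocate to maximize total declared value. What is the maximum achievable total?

Max total: $3889M

Optimal: NorthTel→Band C ($763M), ClearBand→Band G ($779M), VistaNet→Band F ($772M), Pulse→Band E ($613M), OrbitCom→Band D ($962M) — total 763+779+772+613+962 = $3889M.
Max-entry greedy (repeatedly take the single best remaining cell) gives $3573M, worse by 316.
Every other assignment is strictly worse.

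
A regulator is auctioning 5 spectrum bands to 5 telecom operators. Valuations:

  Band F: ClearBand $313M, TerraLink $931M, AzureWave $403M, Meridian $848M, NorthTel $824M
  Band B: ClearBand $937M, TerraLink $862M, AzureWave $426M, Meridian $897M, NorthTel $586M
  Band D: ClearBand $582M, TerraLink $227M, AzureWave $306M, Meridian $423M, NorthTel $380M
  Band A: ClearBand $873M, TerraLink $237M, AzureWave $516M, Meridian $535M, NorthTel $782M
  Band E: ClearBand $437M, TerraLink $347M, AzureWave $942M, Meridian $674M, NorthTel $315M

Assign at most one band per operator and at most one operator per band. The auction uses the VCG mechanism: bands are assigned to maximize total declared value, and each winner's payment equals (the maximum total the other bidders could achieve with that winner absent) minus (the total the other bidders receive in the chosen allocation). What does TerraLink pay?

Efficient allocation: ClearBand→Band D ($582M), TerraLink→Band F ($931M), AzureWave→Band E ($942M), Meridian→Band B ($897M), NorthTel→Band A ($782M); total welfare W = $4134M.
TerraLink receives Band F at value $931M, so the others get W − 931 = $3203M.
Without TerraLink: best allocation of the remaining 4 bidders over all 5 bands is ClearBand→Band A ($873M), AzureWave→Band E ($942M), Meridian→Band B ($897M), NorthTel→Band F ($824M), total $3536M.
VCG payment = (others' best without TerraLink) − (others' welfare with TerraLink) = 3536 − 3203 = $333M.

TerraLink pays $333M.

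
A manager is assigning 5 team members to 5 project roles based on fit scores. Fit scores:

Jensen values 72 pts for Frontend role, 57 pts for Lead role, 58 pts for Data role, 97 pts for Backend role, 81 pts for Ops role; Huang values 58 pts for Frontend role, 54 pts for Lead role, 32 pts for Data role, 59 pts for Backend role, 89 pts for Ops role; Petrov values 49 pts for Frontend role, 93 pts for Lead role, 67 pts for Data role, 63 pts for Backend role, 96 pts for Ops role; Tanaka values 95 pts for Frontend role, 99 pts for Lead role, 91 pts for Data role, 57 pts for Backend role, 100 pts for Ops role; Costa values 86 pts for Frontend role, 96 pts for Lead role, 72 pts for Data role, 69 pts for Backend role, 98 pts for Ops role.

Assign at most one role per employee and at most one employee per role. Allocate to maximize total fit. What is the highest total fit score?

Max total: 456 pts

This is the linear assignment problem.
Optimal: Jensen→Backend role (97 pts), Huang→Ops role (89 pts), Petrov→Lead role (93 pts), Tanaka→Data role (91 pts), Costa→Frontend role (86 pts) — total 97+89+93+91+86 = 456 pts.
Column-greedy (each role in turn goes to its best remaining employee) gives 444 pts, worse by 12.
Next-best assignment: Jensen→Backend role, Huang→Ops role, Petrov→Lead role, Tanaka→Frontend role, Costa→Data role = 446 pts.
Every other assignment is strictly worse.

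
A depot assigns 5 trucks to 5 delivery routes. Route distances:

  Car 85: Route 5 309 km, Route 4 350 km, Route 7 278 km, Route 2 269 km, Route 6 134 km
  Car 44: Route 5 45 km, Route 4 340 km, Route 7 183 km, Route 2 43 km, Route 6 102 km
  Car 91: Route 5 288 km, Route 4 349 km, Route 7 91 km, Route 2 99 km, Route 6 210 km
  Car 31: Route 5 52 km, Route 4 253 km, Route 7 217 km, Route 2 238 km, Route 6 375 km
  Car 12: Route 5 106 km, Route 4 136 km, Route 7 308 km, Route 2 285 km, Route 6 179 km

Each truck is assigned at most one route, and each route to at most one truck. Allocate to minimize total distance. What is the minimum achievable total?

Treat this as an assignment problem: match each truck to one route.
Optimal: Car 85→Route 6 (134 km), Car 44→Route 2 (43 km), Car 91→Route 7 (91 km), Car 31→Route 5 (52 km), Car 12→Route 4 (136 km) — total 134+43+91+52+136 = 456 km.
Column-greedy (each route in turn goes to its cheapest remaining truck) gives 644 km, worse by 188.
No other one-to-one assignment undercuts 456 km.

Minimum total: 456 km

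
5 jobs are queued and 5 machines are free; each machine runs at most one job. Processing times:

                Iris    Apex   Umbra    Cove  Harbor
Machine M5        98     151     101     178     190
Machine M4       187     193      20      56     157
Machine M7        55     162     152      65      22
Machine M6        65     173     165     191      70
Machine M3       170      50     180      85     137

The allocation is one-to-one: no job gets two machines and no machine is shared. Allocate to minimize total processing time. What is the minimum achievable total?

Minimum total: 294 min

Optimal: Iris→Machine M6 (65 min), Apex→Machine M3 (50 min), Umbra→Machine M5 (101 min), Cove→Machine M4 (56 min), Harbor→Machine M7 (22 min) — total 65+50+101+56+22 = 294 min.
Min-entry greedy (repeatedly take the single cheapest remaining cell) gives 335 min, worse by 41.
Next-best assignment: Iris→Machine M5, Apex→Machine M3, Umbra→Machine M4, Cove→Machine M7, Harbor→Machine M6 = 303 min.
Every other assignment is strictly worse.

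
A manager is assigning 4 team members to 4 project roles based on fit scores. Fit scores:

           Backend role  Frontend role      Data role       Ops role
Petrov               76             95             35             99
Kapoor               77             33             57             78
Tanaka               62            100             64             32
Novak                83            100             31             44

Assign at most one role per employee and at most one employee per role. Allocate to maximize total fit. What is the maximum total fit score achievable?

Maximum total: 340 pts

Optimal: Petrov→Ops role (99 pts), Kapoor→Backend role (77 pts), Tanaka→Data role (64 pts), Novak→Frontend role (100 pts) — total 99+77+64+100 = 340 pts.
Max-entry greedy (repeatedly take the single best remaining cell) gives 339 pts, worse by 1.
Next-best assignment: Petrov→Ops role, Kapoor→Data role, Tanaka→Frontend role, Novak→Backend role = 339 pts.
Swapping Tanaka↔Petrov (Tanaka→Ops role 32 pts, Petrov→Data role 35 pts) loses 96.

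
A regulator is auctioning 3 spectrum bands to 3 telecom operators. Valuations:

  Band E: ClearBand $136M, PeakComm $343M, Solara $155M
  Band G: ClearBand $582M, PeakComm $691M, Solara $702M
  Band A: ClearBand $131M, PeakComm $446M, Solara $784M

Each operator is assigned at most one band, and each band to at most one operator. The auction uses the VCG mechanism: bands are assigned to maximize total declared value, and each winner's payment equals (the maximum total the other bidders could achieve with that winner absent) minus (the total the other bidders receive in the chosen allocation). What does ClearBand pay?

Efficient allocation: ClearBand→Band G ($582M), PeakComm→Band E ($343M), Solara→Band A ($784M); total welfare W = $1709M.
ClearBand receives Band G at value $582M, so the others get W − 582 = $1127M.
Without ClearBand: best allocation of the remaining 2 bidders over all 3 bands is PeakComm→Band G ($691M), Solara→Band A ($784M), total $1475M.
VCG payment = (others' best without ClearBand) − (others' welfare with ClearBand) = 1475 − 1127 = $348M.

ClearBand pays $348M.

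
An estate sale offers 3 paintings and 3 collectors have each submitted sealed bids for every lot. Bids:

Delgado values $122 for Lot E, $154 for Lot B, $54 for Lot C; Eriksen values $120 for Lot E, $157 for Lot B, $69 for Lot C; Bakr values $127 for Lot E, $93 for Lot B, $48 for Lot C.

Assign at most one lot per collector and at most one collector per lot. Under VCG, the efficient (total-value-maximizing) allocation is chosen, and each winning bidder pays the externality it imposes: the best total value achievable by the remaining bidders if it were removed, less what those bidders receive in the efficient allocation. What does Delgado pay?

Delgado pays $88.

Efficient allocation: Delgado→Lot B ($154), Eriksen→Lot C ($69), Bakr→Lot E ($127); total welfare W = $350.
Delgado receives Lot B at value $154, so the others get W − 154 = $196.
Without Delgado: best allocation of the remaining 2 bidders over all 3 lots is Eriksen→Lot B ($157), Bakr→Lot E ($127), total $284.
VCG payment = (others' best without Delgado) − (others' welfare with Delgado) = 284 − 196 = $88.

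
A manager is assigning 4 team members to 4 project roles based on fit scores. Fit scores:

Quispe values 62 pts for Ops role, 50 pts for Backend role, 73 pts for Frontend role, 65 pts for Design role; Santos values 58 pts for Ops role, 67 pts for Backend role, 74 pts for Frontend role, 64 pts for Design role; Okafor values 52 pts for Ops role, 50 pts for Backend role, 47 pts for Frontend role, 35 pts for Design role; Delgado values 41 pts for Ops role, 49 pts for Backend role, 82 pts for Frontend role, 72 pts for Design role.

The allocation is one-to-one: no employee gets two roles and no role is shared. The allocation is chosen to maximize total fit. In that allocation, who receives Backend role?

Santos receives Backend role.

Treat this as an assignment problem: match each employee to one role.
Optimal: Quispe→Design role (65 pts), Santos→Backend role (67 pts), Okafor→Ops role (52 pts), Delgado→Frontend role (82 pts) — total 65+67+52+82 = 266 pts.
Column-greedy (each role in turn goes to its best remaining employee) gives 246 pts, worse by 20.
Swapping Delgado↔Okafor (Delgado→Ops role 41 pts, Okafor→Frontend role 47 pts) loses 46.
Checked against all permutations: 266 pts is optimal.
Santos's own top role is Frontend role (74 pts), but forcing Santos→Frontend role and reassigning the rest optimally gives only 258 pts — worse by 8.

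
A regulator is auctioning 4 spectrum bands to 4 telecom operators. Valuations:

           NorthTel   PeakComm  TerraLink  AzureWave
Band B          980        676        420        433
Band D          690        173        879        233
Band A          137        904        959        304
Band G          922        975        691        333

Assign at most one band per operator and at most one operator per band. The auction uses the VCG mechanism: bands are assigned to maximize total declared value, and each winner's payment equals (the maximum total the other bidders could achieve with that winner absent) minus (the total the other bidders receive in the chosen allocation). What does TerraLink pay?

TerraLink pays $71M.

Efficient allocation: NorthTel→Band B ($980M), PeakComm→Band G ($975M), TerraLink→Band A ($959M), AzureWave→Band D ($233M); total welfare W = $3147M.
TerraLink receives Band A at value $959M, so the others get W − 959 = $2188M.
Without TerraLink: best allocation of the remaining 3 bidders over all 4 bands is NorthTel→Band B ($980M), PeakComm→Band G ($975M), AzureWave→Band A ($304M), total $2259M.
VCG payment = (others' best without TerraLink) − (others' welfare with TerraLink) = 2259 − 2188 = $71M.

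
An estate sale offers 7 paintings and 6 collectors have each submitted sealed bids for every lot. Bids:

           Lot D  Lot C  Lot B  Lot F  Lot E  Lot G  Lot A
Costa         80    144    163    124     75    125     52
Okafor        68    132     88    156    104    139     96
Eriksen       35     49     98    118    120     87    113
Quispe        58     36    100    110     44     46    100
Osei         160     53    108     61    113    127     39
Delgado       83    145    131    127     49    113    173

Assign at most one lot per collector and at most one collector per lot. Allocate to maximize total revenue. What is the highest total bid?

Optimal: Costa→Lot B ($163), Okafor→Lot G ($139), Eriksen→Lot E ($120), Quispe→Lot F ($110), Osei→Lot D ($160), Delgado→Lot A ($173) — total 163+139+120+110+160+173 = $865.
Next-best assignment: Costa→Lot B, Okafor→Lot C, Eriksen→Lot E, Quispe→Lot F, Osei→Lot D, Delgado→Lot A = $858.
Every other assignment is strictly worse.

Max total: $865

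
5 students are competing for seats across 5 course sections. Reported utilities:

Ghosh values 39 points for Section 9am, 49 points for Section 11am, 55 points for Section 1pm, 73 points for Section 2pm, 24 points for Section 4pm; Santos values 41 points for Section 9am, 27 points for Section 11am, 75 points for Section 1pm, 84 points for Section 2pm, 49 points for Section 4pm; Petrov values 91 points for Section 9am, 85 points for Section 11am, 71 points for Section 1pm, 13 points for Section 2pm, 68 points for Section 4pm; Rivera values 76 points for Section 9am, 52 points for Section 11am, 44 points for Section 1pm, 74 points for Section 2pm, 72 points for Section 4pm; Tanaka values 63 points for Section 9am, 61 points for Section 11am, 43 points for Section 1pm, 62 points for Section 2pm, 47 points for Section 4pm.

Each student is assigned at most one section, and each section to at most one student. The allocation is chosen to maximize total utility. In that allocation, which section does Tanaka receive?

Tanaka receives Section 11am.

This is a one-to-one assignment (maximum-weight bipartite matching).
Optimal: Ghosh→Section 2pm (73 points), Santos→Section 1pm (75 points), Petrov→Section 9am (91 points), Rivera→Section 4pm (72 points), Tanaka→Section 11am (61 points) — total 73+75+91+72+61 = 372 points.
Column-greedy (each section in turn goes to its best remaining student) gives 325 points, worse by 47.
Tanaka's own top section is Section 9am (63 points), but forcing Tanaka→Section 9am and reassigning the rest optimally gives only 368 points — worse by 4.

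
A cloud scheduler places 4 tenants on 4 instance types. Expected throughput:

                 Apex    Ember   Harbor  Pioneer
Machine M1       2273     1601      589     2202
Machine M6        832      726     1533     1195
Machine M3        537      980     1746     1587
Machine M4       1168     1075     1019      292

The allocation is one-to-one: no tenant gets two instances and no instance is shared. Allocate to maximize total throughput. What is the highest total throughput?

This is the linear assignment problem.
Optimal: Apex→Machine M1 (2273 ops/s), Ember→Machine M4 (1075 ops/s), Harbor→Machine M6 (1533 ops/s), Pioneer→Machine M3 (1587 ops/s) — total 2273+1075+1533+1587 = 6468 ops/s.
Row-greedy (each tenant in turn takes its best remaining instance) gives 6289 ops/s, worse by 179.
Swapping Harbor↔Ember (Harbor→Machine M4 1019 ops/s, Ember→Machine M6 726 ops/s) loses 863.

Max total: 6468 ops/s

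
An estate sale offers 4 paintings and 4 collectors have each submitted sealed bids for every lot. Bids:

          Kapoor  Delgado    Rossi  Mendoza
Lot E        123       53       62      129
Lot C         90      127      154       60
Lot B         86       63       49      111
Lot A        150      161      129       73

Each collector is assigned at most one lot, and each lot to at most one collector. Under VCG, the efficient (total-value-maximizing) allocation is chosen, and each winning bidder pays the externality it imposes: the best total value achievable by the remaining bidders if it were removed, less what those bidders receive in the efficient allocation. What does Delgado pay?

Delgado pays $45.

Efficient allocation: Kapoor→Lot E ($123), Delgado→Lot A ($161), Rossi→Lot C ($154), Mendoza→Lot B ($111); total welfare W = $549.
Delgado receives Lot A at value $161, so the others get W − 161 = $388.
Without Delgado: best allocation of the remaining 3 bidders over all 4 lots is Kapoor→Lot A ($150), Rossi→Lot C ($154), Mendoza→Lot E ($129), total $433.
VCG payment = (others' best without Delgado) − (others' welfare with Delgado) = 433 − 388 = $45.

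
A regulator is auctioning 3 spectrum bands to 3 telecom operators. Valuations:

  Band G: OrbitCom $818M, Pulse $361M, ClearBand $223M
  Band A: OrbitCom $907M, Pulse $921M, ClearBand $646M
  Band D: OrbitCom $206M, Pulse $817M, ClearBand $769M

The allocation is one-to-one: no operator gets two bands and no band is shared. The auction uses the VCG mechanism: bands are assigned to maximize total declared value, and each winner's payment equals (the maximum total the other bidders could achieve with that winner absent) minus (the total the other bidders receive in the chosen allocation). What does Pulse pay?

Efficient allocation: OrbitCom→Band G ($818M), Pulse→Band A ($921M), ClearBand→Band D ($769M); total welfare W = $2508M.
Pulse receives Band A at value $921M, so the others get W − 921 = $1587M.
Without Pulse: best allocation of the remaining 2 bidders over all 3 bands is OrbitCom→Band A ($907M), ClearBand→Band D ($769M), total $1676M.
VCG payment = (others' best without Pulse) − (others' welfare with Pulse) = 1676 − 1587 = $89M.

Pulse pays $89M.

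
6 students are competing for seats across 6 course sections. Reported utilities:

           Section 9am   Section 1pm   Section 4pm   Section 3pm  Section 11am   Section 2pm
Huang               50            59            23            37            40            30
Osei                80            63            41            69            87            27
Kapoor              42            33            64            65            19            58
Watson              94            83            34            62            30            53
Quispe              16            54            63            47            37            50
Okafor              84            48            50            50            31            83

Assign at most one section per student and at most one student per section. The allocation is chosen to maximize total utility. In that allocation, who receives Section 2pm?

Okafor receives Section 2pm.

Optimal: Huang→Section 1pm (59 points), Osei→Section 11am (87 points), Kapoor→Section 3pm (65 points), Watson→Section 9am (94 points), Quispe→Section 4pm (63 points), Okafor→Section 2pm (83 points) — total 59+87+65+94+63+83 = 451 points.
Column-greedy (each section in turn goes to its best remaining student) gives 361 points, worse by 90.
Next-best assignment: Huang→Section 1pm, Osei→Section 11am, Kapoor→Section 4pm, Watson→Section 9am, Quispe→Section 3pm, Okafor→Section 2pm = 434 points.
Checked against all permutations: 451 points is optimal.
Okafor's own top section is Section 9am (84 points), but forcing Okafor→Section 9am and reassigning the rest optimally gives only 413 points — worse by 38.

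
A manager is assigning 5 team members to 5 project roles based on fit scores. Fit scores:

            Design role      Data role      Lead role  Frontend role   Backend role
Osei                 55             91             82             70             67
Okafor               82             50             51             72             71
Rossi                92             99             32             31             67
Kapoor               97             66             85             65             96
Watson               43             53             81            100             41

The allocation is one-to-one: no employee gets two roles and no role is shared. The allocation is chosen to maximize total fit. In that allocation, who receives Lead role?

Osei receives Lead role.

Treat this as an assignment problem: match each employee to one role.
Optimal: Osei→Lead role (82 pts), Okafor→Design role (82 pts), Rossi→Data role (99 pts), Kapoor→Backend role (96 pts), Watson→Frontend role (100 pts) — total 82+82+99+96+100 = 459 pts.
Column-greedy (each role in turn goes to its best remaining employee) gives 449 pts, worse by 10.
Osei's own top role is Data role (91 pts), but forcing Osei→Data role and reassigning the rest optimally gives only 439 pts — worse by 20.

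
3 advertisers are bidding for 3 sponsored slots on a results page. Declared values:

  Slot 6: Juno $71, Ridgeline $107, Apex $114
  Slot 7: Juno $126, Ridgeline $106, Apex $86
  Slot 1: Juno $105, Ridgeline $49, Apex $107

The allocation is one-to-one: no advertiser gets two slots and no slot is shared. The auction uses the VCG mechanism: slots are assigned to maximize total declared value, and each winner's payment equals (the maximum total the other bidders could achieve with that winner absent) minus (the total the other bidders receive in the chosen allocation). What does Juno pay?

Juno pays $6.

Efficient allocation: Juno→Slot 7 ($126), Ridgeline→Slot 6 ($107), Apex→Slot 1 ($107); total welfare W = $340.
Juno receives Slot 7 at value $126, so the others get W − 126 = $214.
Without Juno: best allocation of the remaining 2 bidders over all 3 slots is Ridgeline→Slot 7 ($106), Apex→Slot 6 ($114), total $220.
VCG payment = (others' best without Juno) − (others' welfare with Juno) = 220 − 214 = $6.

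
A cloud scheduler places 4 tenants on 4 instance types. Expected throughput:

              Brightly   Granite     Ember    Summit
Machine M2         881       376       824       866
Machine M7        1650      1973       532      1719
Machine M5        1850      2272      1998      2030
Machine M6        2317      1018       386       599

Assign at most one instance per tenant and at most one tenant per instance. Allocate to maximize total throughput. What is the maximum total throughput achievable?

Max total: 7154 ops/s

Optimal: Brightly→Machine M6 (2317 ops/s), Granite→Machine M7 (1973 ops/s), Ember→Machine M5 (1998 ops/s), Summit→Machine M2 (866 ops/s) — total 2317+1973+1998+866 = 7154 ops/s.
Row-greedy (each tenant in turn takes its best remaining instance) gives 7132 ops/s, worse by 22.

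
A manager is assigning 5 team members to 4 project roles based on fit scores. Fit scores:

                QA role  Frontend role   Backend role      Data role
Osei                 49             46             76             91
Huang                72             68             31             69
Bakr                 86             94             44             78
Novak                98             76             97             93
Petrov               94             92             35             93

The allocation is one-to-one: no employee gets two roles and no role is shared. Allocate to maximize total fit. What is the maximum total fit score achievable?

Maximum total: 376 pts

This is the linear assignment problem.
Optimal: Petrov→QA role (94 pts), Bakr→Frontend role (94 pts), Novak→Backend role (97 pts), Osei→Data role (91 pts) — total 94+94+97+91 = 376 pts.
Max-entry greedy (repeatedly take the single best remaining cell) gives 361 pts, worse by 15.
Next-best assignment: Bakr→QA role, Petrov→Frontend role, Novak→Backend role, Osei→Data role = 366 pts.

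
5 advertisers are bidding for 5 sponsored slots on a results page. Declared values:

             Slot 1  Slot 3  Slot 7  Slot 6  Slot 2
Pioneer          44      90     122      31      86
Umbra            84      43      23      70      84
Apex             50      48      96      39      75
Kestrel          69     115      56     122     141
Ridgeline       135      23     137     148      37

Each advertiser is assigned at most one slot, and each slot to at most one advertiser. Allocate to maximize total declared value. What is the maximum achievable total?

Max total: $559

Optimal: Pioneer→Slot 3 ($90), Umbra→Slot 1 ($84), Apex→Slot 7 ($96), Kestrel→Slot 2 ($141), Ridgeline→Slot 6 ($148) — total 90+84+96+141+148 = $559.
Next-best assignment: Pioneer→Slot 7, Umbra→Slot 1, Apex→Slot 2, Kestrel→Slot 3, Ridgeline→Slot 6 = $544.
Swapping Apex↔Ridgeline (Apex→Slot 6 $39, Ridgeline→Slot 7 $137) loses 68.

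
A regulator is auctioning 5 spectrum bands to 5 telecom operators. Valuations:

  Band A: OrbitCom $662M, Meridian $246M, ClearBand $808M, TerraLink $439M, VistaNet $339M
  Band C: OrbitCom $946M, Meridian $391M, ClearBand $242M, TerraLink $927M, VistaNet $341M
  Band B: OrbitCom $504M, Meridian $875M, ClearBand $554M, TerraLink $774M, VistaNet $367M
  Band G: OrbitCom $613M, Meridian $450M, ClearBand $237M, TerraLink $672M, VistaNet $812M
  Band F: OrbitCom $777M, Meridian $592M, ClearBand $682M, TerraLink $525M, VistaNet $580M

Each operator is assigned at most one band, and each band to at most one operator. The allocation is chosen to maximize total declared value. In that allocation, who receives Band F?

OrbitCom receives Band F.

Optimal: OrbitCom→Band F ($777M), Meridian→Band B ($875M), ClearBand→Band A ($808M), TerraLink→Band C ($927M), VistaNet→Band G ($812M) — total 777+875+808+927+812 = $4199M.
Row-greedy (each operator in turn takes its best remaining band) gives $3881M, worse by 318.
Next-best assignment: OrbitCom→Band C, Meridian→Band B, ClearBand→Band A, TerraLink→Band F, VistaNet→Band G = $3966M.
No other one-to-one assignment exceeds $4199M.
OrbitCom's own top band is Band C ($946M), but forcing OrbitCom→Band C and reassigning the rest optimally gives only $3966M — worse by 233.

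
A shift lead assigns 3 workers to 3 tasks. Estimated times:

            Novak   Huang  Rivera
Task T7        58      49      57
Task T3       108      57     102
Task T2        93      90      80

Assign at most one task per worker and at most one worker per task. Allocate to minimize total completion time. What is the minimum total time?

Minimum total: 195 min

Optimal: Novak→Task T7 (58 min), Huang→Task T3 (57 min), Rivera→Task T2 (80 min) — total 58+57+80 = 195 min.
Next-best assignment: Novak→Task T2, Huang→Task T3, Rivera→Task T7 = 207 min.
Swapping Novak↔Rivera (Novak→Task T2 93 min, Rivera→Task T7 57 min) adds 12.
No other one-to-one assignment undercuts 195 min.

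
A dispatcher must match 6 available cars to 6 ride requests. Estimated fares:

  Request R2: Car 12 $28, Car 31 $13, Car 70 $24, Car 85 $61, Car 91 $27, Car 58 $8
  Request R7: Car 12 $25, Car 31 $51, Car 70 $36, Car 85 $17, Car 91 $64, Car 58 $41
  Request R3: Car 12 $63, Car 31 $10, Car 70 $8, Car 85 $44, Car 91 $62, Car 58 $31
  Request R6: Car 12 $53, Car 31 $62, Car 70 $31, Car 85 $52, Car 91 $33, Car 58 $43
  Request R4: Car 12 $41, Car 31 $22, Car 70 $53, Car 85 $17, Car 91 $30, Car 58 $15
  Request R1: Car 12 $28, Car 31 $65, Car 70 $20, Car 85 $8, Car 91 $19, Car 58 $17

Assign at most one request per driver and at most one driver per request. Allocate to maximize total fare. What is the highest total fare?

Max total: $349

Optimal: Car 12→Request R3 ($63), Car 31→Request R1 ($65), Car 70→Request R4 ($53), Car 85→Request R2 ($61), Car 91→Request R7 ($64), Car 58→Request R6 ($43) — total 63+65+53+61+64+43 = $349.
Column-greedy (each request in turn goes to its best remaining driver) gives $320, worse by 29.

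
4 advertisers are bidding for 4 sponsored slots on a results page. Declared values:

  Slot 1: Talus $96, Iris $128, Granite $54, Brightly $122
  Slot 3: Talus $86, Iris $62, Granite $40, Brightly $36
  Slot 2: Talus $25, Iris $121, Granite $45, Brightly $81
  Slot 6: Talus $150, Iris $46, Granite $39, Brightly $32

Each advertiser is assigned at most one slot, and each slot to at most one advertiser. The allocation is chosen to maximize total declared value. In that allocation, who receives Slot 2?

Iris receives Slot 2.

Optimal: Talus→Slot 6 ($150), Iris→Slot 2 ($121), Granite→Slot 3 ($40), Brightly→Slot 1 ($122) — total 150+121+40+122 = $433.
Column-greedy (each slot in turn goes to its best remaining advertiser) gives $334, worse by 99.
Iris's own top slot is Slot 1 ($128), but forcing Iris→Slot 1 and reassigning the rest optimally gives only $399 — worse by 34.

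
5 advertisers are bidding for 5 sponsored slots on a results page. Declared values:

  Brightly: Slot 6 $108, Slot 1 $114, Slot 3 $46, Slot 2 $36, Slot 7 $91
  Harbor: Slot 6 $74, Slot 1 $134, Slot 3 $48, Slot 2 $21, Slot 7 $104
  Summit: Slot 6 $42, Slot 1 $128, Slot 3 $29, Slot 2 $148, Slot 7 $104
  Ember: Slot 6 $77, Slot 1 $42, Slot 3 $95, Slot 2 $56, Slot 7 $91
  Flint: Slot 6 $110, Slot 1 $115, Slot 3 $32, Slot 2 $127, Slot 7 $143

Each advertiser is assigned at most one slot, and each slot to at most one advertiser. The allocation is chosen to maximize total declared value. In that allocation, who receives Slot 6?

This is a one-to-one assignment (maximum-weight bipartite matching).
Optimal: Brightly→Slot 6 ($108), Harbor→Slot 1 ($134), Summit→Slot 2 ($148), Ember→Slot 3 ($95), Flint→Slot 7 ($143) — total 108+134+148+95+143 = $628.
Column-greedy (each slot in turn goes to its best remaining advertiser) gives $578, worse by 50.
Checked against all permutations: $628 is optimal.
Brightly's own top slot is Slot 1 ($114), but forcing Brightly→Slot 1 and reassigning the rest optimally gives only $574 — worse by 54.

Brightly receives Slot 6.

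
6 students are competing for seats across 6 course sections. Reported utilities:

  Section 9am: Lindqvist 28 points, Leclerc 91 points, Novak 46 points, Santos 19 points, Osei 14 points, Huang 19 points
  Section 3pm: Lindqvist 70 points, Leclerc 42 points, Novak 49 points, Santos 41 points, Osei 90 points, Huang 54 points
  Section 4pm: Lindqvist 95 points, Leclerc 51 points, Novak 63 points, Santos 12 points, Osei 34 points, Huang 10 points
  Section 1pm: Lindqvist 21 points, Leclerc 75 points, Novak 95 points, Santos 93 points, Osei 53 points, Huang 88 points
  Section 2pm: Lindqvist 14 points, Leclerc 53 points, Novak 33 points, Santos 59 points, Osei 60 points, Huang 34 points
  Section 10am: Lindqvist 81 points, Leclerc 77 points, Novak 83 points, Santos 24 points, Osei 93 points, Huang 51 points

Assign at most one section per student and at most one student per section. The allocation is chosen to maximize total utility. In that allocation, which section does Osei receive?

Optimal: Lindqvist→Section 4pm (95 points), Leclerc→Section 9am (91 points), Novak→Section 10am (83 points), Santos→Section 2pm (59 points), Osei→Section 3pm (90 points), Huang→Section 1pm (88 points) — total 95+91+83+59+90+88 = 506 points.
Column-greedy (each section in turn goes to its best remaining student) gives 481 points, worse by 25.
No other one-to-one assignment exceeds 506 points.
Osei's own top section is Section 10am (93 points), but forcing Osei→Section 10am and reassigning the rest optimally gives only 487 points — worse by 19.

Osei receives Section 3pm.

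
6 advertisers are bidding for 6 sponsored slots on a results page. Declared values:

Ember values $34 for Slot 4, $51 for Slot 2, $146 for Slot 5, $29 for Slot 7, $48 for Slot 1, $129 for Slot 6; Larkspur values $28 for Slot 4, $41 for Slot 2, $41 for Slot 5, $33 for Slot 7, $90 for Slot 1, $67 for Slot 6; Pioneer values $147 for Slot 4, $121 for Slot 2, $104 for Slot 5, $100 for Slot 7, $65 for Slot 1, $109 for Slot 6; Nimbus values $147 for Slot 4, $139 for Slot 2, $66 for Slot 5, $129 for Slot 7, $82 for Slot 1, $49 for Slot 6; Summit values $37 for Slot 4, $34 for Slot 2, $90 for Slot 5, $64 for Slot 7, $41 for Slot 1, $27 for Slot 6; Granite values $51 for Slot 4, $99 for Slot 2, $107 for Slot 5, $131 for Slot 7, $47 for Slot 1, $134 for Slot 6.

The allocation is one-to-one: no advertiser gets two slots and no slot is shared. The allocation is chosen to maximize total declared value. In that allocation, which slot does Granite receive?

Granite receives Slot 7.

This is a one-to-one assignment (maximum-weight bipartite matching).
Optimal: Ember→Slot 6 ($129), Larkspur→Slot 1 ($90), Pioneer→Slot 4 ($147), Nimbus→Slot 2 ($139), Summit→Slot 5 ($90), Granite→Slot 7 ($131) — total 129+90+147+139+90+131 = $726.
Max-entry greedy (repeatedly take the single best remaining cell) gives $720, worse by 6.
Next-best assignment: Ember→Slot 5, Larkspur→Slot 1, Pioneer→Slot 4, Nimbus→Slot 2, Summit→Slot 7, Granite→Slot 6 = $720.
Granite's own top slot is Slot 6 ($134), but forcing Granite→Slot 6 and reassigning the rest optimally gives only $720 — worse by 6.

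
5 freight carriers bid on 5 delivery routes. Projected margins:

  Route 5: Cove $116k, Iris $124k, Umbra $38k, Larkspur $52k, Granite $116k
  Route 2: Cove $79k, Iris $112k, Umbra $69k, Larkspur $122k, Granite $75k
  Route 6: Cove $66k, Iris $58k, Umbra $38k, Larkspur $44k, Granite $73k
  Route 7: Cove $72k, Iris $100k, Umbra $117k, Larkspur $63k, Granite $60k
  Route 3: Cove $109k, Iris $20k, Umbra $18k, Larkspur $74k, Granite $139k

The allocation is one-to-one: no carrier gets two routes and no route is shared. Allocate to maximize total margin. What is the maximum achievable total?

Optimal: Cove→Route 6 ($66k), Iris→Route 5 ($124k), Umbra→Route 7 ($117k), Larkspur→Route 2 ($122k), Granite→Route 3 ($139k) — total 66+124+117+122+139 = $568k.
Row-greedy (each carrier in turn takes its best remaining route) gives $492k, worse by 76.
Next-best assignment: Cove→Route 5, Iris→Route 6, Umbra→Route 7, Larkspur→Route 2, Granite→Route 3 = $552k.
No other one-to-one assignment exceeds $568k.

Maximum total: $568k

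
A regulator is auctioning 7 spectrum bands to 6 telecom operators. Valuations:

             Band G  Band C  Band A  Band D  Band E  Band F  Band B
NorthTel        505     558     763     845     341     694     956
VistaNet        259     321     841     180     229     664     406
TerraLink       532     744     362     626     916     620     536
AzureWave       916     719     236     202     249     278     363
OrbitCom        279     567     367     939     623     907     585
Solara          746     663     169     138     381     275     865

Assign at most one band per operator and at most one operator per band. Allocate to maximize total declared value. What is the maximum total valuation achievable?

Maximum total: $5290M

This is a one-to-one assignment (maximum-weight bipartite matching).
Optimal: NorthTel→Band D ($845M), VistaNet→Band A ($841M), TerraLink→Band E ($916M), AzureWave→Band G ($916M), OrbitCom→Band F ($907M), Solara→Band B ($865M) — total 845+841+916+916+907+865 = $5290M.
Max-entry greedy (repeatedly take the single best remaining cell) gives $5231M, worse by 59.
Next-best assignment: NorthTel→Band B, VistaNet→Band A, TerraLink→Band E, AzureWave→Band G, OrbitCom→Band D, Solara→Band C = $5231M.
Checked against all permutations: $5290M is optimal.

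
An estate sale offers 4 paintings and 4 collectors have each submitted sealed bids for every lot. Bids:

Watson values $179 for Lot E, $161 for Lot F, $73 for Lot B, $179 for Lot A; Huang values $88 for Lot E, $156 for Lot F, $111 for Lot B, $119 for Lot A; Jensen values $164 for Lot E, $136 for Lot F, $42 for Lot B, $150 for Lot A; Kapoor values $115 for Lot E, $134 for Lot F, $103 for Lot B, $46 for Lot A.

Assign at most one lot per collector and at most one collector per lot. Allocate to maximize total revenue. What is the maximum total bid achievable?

Maximum total: $602

This is the linear assignment problem.
Optimal: Watson→Lot A ($179), Huang→Lot F ($156), Jensen→Lot E ($164), Kapoor→Lot B ($103) — total 179+156+164+103 = $602.
Column-greedy (each lot in turn goes to its best remaining collector) gives $588, worse by 14.
Next-best assignment: Watson→Lot E, Huang→Lot F, Jensen→Lot A, Kapoor→Lot B = $588.
Swapping Kapoor↔Huang (Kapoor→Lot F $134, Huang→Lot B $111) loses 14.
Checked against all permutations: $602 is optimal.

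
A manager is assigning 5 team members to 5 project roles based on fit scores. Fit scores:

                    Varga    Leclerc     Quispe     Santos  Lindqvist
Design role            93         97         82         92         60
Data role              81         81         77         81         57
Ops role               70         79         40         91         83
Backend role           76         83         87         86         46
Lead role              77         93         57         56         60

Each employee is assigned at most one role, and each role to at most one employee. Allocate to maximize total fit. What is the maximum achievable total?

Optimal: Varga→Design role (93 pts), Leclerc→Lead role (93 pts), Quispe→Backend role (87 pts), Santos→Data role (81 pts), Lindqvist→Ops role (83 pts) — total 93+93+87+81+83 = 437 pts.
Column-greedy (each role in turn goes to its best remaining employee) gives 416 pts, worse by 21.
Swapping Santos↔Leclerc (Santos→Lead role 56 pts, Leclerc→Data role 81 pts) loses 37.
Checked against all permutations: 437 pts is optimal.

Maximum total: 437 pts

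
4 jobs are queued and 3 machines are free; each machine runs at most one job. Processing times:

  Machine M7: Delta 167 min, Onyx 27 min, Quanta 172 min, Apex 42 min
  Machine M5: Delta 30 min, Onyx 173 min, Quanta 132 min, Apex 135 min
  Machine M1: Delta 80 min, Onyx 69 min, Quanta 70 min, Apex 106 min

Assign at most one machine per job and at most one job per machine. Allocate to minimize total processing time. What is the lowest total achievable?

Optimal: Onyx→Machine M7 (27 min), Delta→Machine M5 (30 min), Quanta→Machine M1 (70 min) — total 27+30+70 = 127 min.
Next-best assignment: Apex→Machine M7, Delta→Machine M5, Onyx→Machine M1 = 141 min.
Swapping Onyx↔Delta (Onyx→Machine M5 173 min, Delta→Machine M7 167 min) adds 283.
Every other assignment is strictly worse.

Minimum total: 127 min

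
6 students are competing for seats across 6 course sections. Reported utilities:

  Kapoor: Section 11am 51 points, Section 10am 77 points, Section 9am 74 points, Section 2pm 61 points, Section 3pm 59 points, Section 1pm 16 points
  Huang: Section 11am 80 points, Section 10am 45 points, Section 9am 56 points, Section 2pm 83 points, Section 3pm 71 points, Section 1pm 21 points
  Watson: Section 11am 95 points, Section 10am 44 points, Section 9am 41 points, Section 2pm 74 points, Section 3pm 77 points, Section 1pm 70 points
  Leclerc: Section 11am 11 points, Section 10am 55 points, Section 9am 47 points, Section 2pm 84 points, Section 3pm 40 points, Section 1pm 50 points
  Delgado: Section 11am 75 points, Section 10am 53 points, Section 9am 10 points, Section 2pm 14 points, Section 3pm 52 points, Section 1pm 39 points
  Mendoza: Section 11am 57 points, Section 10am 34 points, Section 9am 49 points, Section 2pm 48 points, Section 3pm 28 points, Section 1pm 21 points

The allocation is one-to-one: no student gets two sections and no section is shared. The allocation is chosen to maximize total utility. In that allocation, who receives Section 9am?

Mendoza receives Section 9am.

Optimal: Kapoor→Section 10am (77 points), Huang→Section 3pm (71 points), Watson→Section 1pm (70 points), Leclerc→Section 2pm (84 points), Delgado→Section 11am (75 points), Mendoza→Section 9am (49 points) — total 77+71+70+84+75+49 = 426 points.
Row-greedy (each student in turn takes its best remaining section) gives 406 points, worse by 20.
No other one-to-one assignment exceeds 426 points.
Mendoza's own top section is Section 11am (57 points), but forcing Mendoza→Section 11am and reassigning the rest optimally gives only 409 points — worse by 17.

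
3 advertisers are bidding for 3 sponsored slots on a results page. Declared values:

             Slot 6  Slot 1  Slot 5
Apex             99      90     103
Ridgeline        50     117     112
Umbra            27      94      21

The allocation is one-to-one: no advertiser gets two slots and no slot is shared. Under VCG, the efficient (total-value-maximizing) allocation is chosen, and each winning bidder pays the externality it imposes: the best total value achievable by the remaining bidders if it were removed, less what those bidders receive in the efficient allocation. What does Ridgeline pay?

Efficient allocation: Apex→Slot 6 ($99), Ridgeline→Slot 5 ($112), Umbra→Slot 1 ($94); total welfare W = $305.
Ridgeline receives Slot 5 at value $112, so the others get W − 112 = $193.
Without Ridgeline: best allocation of the remaining 2 bidders over all 3 slots is Apex→Slot 5 ($103), Umbra→Slot 1 ($94), total $197.
VCG payment = (others' best without Ridgeline) − (others' welfare with Ridgeline) = 197 − 193 = $4.

Ridgeline pays $4.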